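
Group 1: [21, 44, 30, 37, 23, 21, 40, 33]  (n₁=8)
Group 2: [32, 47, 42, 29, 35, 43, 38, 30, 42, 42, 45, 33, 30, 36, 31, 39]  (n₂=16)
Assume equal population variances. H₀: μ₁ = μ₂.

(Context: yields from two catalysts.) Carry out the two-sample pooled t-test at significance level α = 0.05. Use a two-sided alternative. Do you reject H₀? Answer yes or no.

x̄₁=31.125, s₁=8.903, n₁=8
x̄₂=37.125, s₂=5.909, n₂=16
s_p² = [7·8.903² + 15·5.909²]/22 = 49.0284
SE = √(s_p²·(1/8+1/16)) = 3.0320
t = (31.125−37.125)/3.0320 = -1.9789
df = 22
p-value (two-sided) = 0.06048
At α=0.05: p ≥ α → fail to reject H₀

reject H₀: no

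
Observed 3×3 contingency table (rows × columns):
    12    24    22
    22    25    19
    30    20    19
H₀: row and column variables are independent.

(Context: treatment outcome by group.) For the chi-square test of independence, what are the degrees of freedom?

degrees of freedom = 4

df = (r−1)(c−1) = (3−1)·(3−1) = 4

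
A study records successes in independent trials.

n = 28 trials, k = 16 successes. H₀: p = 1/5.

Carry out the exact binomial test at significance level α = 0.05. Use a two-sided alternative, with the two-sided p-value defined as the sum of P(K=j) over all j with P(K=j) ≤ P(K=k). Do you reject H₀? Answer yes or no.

Exact binomial: n=28, k=16, p₀=1/5=0.2000
P(X=j) = C(n,j)·p₀^j·(1−p₀)^(n−j); p = Σ P(X=j) over j with P(X=j) ≤ P(X=16)
p-value (two-sided) = 0.00002
At α=0.05: p < α → reject H₀

reject H₀: yes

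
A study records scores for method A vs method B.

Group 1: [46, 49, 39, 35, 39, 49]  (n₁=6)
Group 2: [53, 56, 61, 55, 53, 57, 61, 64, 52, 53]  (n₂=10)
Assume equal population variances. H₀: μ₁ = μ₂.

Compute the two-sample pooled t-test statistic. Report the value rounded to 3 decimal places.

test statistic = -5.424

x̄₁=42.833, s₁=5.947, n₁=6
x̄₂=56.500, s₂=4.170, n₂=10
s_p² = [5·5.947² + 9·4.170²]/14 = 23.8095
SE = √(s_p²·(1/6+1/10)) = 2.5198
t = (42.833−56.500)/2.5198 = -5.4238
df = 14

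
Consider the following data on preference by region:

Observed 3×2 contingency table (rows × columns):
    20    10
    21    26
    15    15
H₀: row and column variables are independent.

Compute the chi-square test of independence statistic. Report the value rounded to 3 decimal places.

Row totals [30, 47, 30], col totals [56, 51], n=107
χ² = (20−15.70)²/15.70 + (10−14.30)²/14.30 + (21−24.60)²/24.60 + (26−22.40)²/22.40 + (15−15.70)²/15.70 + (15−14.30)²/14.30 = 3.6396
df = 2

test statistic = 3.640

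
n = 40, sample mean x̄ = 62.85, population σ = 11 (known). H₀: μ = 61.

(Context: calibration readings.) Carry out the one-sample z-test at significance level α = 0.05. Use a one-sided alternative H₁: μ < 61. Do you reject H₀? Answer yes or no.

SE = σ/√n = 11/√40 = 1.7393
z = (x̄−μ₀)/SE = (62.85−61)/1.7393 = 1.0637
p-value (one-sided, H₁ less) = 0.85626
At α=0.05: p ≥ α → fail to reject H₀

reject H₀: no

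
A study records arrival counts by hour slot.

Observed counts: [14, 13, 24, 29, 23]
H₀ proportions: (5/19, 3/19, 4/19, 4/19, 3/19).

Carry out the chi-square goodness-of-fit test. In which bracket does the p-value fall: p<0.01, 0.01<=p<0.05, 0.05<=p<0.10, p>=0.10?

n = 103; E_i = n·p_i = [27.11, 16.26, 21.68, 21.68, 16.26]
χ² = (14−27.11)²/27.11 + (13−16.26)²/16.26 + (24−21.68)²/21.68 + (29−21.68)²/21.68 + (23−16.26)²/16.26 = 12.4972
df = 4
p-value (upper-tail) = 0.01401
→ bracket: 0.01<=p<0.05

p-value bracket: 0.01<=p<0.05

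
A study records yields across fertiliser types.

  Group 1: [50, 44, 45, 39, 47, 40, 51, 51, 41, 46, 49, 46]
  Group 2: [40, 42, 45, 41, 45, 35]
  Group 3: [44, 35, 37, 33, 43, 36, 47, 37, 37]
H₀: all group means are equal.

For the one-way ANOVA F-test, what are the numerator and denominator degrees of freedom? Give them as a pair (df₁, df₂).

degrees of freedom = [2, 24]

k = 3 groups, N = 27 total
df = (k−1, N−k) = (3−1, 27−3) = (2, 24)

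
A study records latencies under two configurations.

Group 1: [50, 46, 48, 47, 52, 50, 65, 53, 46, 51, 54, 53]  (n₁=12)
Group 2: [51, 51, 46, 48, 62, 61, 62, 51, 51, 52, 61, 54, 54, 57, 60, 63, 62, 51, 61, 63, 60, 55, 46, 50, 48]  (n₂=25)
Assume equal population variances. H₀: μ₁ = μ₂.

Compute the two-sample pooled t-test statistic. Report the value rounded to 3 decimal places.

x̄₁=51.250, s₁=5.137, n₁=12
x̄₂=55.200, s₂=5.817, n₂=25
s_p² = [11·5.137² + 24·5.817²]/35 = 31.4929
SE = √(s_p²·(1/12+1/25)) = 1.9708
t = (51.250−55.200)/1.9708 = -2.0042
df = 35

test statistic = -2.004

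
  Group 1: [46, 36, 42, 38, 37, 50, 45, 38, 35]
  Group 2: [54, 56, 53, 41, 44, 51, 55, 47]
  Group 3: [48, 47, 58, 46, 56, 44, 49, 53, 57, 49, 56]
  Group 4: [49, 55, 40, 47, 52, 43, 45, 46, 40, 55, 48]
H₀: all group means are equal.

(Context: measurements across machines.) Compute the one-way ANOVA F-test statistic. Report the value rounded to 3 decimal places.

test statistic = 7.491

Group means [40.78, 50.12, 51.18, 47.27], grand mean 47.462
SSB = Σnᵢ(x̄ᵢ−x̄)² = 611.444; SSW = ΣΣ(x−x̄ᵢ)² = 952.249
MSB = 611.444/3 = 203.8145; MSW = 952.249/35 = 27.2071
F = MSB/MSW = 7.4912
df = (3, 35)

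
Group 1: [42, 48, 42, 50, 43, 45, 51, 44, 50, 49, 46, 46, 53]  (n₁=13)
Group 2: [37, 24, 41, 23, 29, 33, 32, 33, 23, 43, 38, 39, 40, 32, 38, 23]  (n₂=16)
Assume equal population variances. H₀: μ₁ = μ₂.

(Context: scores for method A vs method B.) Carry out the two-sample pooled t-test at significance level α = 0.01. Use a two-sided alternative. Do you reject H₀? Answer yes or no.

x̄₁=46.846, s₁=3.602, n₁=13
x̄₂=33.000, s₂=6.899, n₂=16
s_p² = [12·3.602² + 15·6.899²]/27 = 32.2108
SE = √(s_p²·(1/13+1/16)) = 2.1192
t = (46.846−33.000)/2.1192 = 6.5337
df = 27
p-value (two-sided) = 0.00000
At α=0.01: p < α → reject H₀

reject H₀: yes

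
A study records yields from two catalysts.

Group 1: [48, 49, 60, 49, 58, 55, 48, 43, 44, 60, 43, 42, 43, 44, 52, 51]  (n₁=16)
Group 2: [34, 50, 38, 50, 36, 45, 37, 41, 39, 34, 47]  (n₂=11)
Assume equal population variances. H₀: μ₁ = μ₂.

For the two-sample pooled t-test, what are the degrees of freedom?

degrees of freedom = 25

df = n₁ + n₂ − 2 = 16 + 11 − 2 = 25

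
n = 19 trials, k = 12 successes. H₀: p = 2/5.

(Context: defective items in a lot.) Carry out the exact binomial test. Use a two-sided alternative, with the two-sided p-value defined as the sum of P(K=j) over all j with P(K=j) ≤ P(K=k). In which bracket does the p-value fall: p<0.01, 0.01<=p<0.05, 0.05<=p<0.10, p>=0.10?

Exact binomial: n=19, k=12, p₀=2/5=0.4000
P(X=j) = C(n,j)·p₀^j·(1−p₀)^(n−j); p = Σ P(X=j) over j with P(X=j) ≤ P(X=12)
p-value (two-sided) = 0.05819
→ bracket: 0.05<=p<0.10

p-value bracket: 0.05<=p<0.10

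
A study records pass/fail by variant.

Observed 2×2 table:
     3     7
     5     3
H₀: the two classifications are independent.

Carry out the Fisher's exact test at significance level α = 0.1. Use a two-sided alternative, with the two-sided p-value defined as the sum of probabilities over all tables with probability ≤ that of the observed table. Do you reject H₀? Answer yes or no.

Margins: r₁=10, r₂=8, c₁=8, c₂=10, n=18
p_obs = C(10,3)·C(8,5)/C(18,8); sum pmf over tables with pmf ≤ p_obs
p-value (two-sided) = 0.34156
At α=0.1: p ≥ α → fail to reject H₀

reject H₀: no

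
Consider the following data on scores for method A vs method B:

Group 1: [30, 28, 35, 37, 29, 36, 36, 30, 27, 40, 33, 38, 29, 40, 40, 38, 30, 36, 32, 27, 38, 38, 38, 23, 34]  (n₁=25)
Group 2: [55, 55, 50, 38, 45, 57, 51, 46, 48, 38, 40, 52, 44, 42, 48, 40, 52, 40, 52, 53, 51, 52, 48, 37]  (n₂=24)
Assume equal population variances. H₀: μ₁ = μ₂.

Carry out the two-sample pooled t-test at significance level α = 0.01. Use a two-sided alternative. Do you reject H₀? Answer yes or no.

reject H₀: yes

x̄₁=33.680, s₁=4.854, n₁=25
x̄₂=47.250, s₂=6.095, n₂=24
s_p² = [24·4.854² + 23·6.095²]/47 = 30.2115
SE = √(s_p²·(1/25+1/24)) = 1.5708
t = (33.680−47.250)/1.5708 = -8.6392
df = 47
p-value (two-sided) = 0.00000
At α=0.01: p < α → reject H₀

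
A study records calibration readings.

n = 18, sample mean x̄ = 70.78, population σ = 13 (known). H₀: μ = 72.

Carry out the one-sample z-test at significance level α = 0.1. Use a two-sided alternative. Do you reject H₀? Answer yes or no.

SE = σ/√n = 13/√18 = 3.0641
z = (x̄−μ₀)/SE = (70.78−72)/3.0641 = -0.3982
p-value (two-sided) = 0.69052
At α=0.1: p ≥ α → fail to reject H₀

reject H₀: no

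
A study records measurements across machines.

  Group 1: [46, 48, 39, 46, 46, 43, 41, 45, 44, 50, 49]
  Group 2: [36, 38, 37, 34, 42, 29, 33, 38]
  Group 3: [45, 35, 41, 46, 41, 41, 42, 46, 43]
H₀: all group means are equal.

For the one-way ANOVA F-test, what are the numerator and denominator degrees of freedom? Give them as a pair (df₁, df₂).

degrees of freedom = [2, 25]

k = 3 groups, N = 28 total
df = (k−1, N−k) = (3−1, 28−3) = (2, 25)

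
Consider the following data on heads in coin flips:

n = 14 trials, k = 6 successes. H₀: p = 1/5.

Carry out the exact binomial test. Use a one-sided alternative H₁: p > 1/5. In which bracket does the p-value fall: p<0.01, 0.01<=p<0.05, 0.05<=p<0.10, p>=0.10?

p-value bracket: 0.01<=p<0.05

Exact binomial: n=14, k=6, p₀=1/5=0.2000
P(X≥6) from Σ C(n,i)·p₀^i·(1−p₀)^(n−i)
p-value (one-sided, H₁ greater) = 0.04385
→ bracket: 0.01<=p<0.05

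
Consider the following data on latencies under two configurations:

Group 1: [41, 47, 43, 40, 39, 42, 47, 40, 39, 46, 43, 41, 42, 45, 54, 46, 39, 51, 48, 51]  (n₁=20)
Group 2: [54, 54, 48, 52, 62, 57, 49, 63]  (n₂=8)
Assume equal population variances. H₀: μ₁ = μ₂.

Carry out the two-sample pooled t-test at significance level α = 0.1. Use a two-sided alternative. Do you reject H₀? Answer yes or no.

x̄₁=44.200, s₁=4.444, n₁=20
x̄₂=54.875, s₂=5.515, n₂=8
s_p² = [19·4.444² + 7·5.515²]/26 = 22.6183
SE = √(s_p²·(1/20+1/8)) = 1.9895
t = (44.200−54.875)/1.9895 = -5.3656
df = 26
p-value (two-sided) = 0.00001
At α=0.1: p < α → reject H₀

reject H₀: yes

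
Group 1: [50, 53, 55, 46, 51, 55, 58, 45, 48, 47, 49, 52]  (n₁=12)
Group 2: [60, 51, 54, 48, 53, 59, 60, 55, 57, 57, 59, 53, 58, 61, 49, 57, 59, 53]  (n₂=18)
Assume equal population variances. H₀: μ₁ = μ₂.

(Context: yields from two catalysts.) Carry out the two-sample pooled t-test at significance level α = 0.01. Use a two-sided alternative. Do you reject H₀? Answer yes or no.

x̄₁=50.750, s₁=4.003, n₁=12
x̄₂=55.722, s₂=3.908, n₂=18
s_p² = [11·4.003² + 17·3.908²]/28 = 15.5665
SE = √(s_p²·(1/12+1/18)) = 1.4704
t = (50.750−55.722)/1.4704 = -3.3816
df = 28
p-value (two-sided) = 0.00214
At α=0.01: p < α → reject H₀

reject H₀: yes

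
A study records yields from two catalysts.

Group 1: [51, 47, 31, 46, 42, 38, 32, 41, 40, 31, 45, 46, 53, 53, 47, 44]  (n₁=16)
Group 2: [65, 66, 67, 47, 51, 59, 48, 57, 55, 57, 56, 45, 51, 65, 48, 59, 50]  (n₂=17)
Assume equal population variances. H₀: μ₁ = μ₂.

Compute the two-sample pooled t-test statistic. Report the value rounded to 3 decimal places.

x̄₁=42.938, s₁=7.150, n₁=16
x̄₂=55.647, s₂=7.150, n₂=17
s_p² = [15·7.150² + 16·7.150²]/31 = 51.1232
SE = √(s_p²·(1/16+1/17)) = 2.4905
t = (42.938−55.647)/2.4905 = -5.1033
df = 31

test statistic = -5.103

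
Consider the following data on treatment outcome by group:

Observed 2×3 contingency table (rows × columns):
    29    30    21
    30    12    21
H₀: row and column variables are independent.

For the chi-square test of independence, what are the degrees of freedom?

df = (r−1)(c−1) = (2−1)·(3−1) = 2

degrees of freedom = 2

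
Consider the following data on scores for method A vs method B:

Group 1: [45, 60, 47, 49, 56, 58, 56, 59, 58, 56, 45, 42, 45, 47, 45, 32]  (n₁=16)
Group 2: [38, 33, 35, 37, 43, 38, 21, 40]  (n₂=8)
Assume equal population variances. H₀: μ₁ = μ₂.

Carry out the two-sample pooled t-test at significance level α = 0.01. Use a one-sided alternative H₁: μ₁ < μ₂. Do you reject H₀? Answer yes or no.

reject H₀: no

x̄₁=50.000, s₁=7.849, n₁=16
x̄₂=35.625, s₂=6.632, n₂=8
s_p² = [15·7.849² + 7·6.632²]/22 = 55.9943
SE = √(s_p²·(1/16+1/8)) = 3.2402
t = (50.000−35.625)/3.2402 = 4.4364
df = 22
p-value (one-sided, H₁ less) = 0.99990
At α=0.01: p ≥ α → fail to reject H₀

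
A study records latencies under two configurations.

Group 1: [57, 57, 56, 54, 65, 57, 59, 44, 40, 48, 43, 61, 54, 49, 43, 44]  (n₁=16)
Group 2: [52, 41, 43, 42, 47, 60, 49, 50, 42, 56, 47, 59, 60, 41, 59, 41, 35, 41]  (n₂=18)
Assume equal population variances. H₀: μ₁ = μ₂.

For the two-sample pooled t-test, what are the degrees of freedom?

df = n₁ + n₂ − 2 = 16 + 18 − 2 = 32

degrees of freedom = 32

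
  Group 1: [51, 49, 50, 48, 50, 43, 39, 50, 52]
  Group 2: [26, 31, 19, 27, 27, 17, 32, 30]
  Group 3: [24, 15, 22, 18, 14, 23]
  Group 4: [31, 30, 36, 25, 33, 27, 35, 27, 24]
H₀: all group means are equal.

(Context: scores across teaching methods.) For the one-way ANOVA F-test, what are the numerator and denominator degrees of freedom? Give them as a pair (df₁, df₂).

degrees of freedom = [3, 28]

k = 4 groups, N = 32 total
df = (k−1, N−k) = (4−1, 32−4) = (3, 28)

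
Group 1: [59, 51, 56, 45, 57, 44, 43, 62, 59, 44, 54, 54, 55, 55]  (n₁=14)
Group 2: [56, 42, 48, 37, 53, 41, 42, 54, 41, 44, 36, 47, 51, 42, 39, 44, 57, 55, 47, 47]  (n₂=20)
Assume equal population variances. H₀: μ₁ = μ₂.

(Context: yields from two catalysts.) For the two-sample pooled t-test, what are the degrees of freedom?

df = n₁ + n₂ − 2 = 14 + 20 − 2 = 32

degrees of freedom = 32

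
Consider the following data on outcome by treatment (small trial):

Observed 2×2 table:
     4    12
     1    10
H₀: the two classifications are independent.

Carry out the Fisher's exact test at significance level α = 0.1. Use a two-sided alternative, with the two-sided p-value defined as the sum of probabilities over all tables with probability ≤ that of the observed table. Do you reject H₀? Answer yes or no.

Margins: r₁=16, r₂=11, c₁=5, c₂=22, n=27
p_obs = C(16,4)·C(11,1)/C(27,5); sum pmf over tables with pmf ≤ p_obs
p-value (two-sided) = 0.61848
At α=0.1: p ≥ α → fail to reject H₀

reject H₀: no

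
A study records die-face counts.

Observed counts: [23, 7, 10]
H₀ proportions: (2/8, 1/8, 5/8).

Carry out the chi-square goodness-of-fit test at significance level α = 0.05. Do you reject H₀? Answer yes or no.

n = 40; E_i = n·p_i = [10.00, 5.00, 25.00]
χ² = (23−10.00)²/10.00 + (7−5.00)²/5.00 + (10−25.00)²/25.00 = 26.7000
df = 2
p-value (upper-tail) = 0.00000
At α=0.05: p < α → reject H₀

reject H₀: yes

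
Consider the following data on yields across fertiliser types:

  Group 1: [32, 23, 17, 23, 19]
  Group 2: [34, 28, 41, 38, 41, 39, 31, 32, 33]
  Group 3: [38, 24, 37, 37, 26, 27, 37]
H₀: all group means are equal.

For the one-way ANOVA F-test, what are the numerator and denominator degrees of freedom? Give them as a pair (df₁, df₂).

degrees of freedom = [2, 18]

k = 3 groups, N = 21 total
df = (k−1, N−k) = (3−1, 21−3) = (2, 18)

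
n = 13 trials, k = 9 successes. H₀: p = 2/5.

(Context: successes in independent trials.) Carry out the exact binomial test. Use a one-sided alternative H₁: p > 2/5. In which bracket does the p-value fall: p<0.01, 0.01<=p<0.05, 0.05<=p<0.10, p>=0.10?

p-value bracket: 0.01<=p<0.05

Exact binomial: n=13, k=9, p₀=2/5=0.4000
P(X≥9) from Σ C(n,i)·p₀^i·(1−p₀)^(n−i)
p-value (one-sided, H₁ greater) = 0.03208
→ bracket: 0.01<=p<0.05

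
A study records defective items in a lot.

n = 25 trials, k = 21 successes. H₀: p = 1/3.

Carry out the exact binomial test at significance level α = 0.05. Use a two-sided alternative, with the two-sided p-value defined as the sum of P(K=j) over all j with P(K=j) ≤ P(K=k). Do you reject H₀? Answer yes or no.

Exact binomial: n=25, k=21, p₀=1/3=0.3333
P(X=j) = C(n,j)·p₀^j·(1−p₀)^(n−j); p = Σ P(X=j) over j with P(X=j) ≤ P(X=21)
p-value (two-sided) = 0.00000
At α=0.05: p < α → reject H₀

reject H₀: yes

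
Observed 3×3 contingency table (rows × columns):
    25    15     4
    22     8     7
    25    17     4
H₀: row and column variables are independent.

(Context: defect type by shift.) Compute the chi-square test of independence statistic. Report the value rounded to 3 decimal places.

test statistic = 4.006

Row totals [44, 37, 46], col totals [72, 40, 15], n=127
χ² = (25−24.94)²/24.94 + (15−13.86)²/13.86 + (4−5.20)²/5.20 + (22−20.98)²/20.98 + (8−11.65)²/11.65 + (7−4.37)²/4.37 + (25−26.08)²/26.08 + (17−14.49)²/14.49 + (4−5.43)²/5.43 = 4.0060
df = 4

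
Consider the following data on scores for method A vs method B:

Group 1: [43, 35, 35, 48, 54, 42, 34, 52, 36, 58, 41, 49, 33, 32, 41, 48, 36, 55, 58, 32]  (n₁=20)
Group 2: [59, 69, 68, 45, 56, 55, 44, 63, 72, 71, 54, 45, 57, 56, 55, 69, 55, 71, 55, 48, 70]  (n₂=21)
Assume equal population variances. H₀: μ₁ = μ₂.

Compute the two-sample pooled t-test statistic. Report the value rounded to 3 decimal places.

test statistic = -5.530

x̄₁=43.100, s₁=9.002, n₁=20
x̄₂=58.905, s₂=9.284, n₂=21
s_p² = [19·9.002² + 20·9.284²]/39 = 83.6823
SE = √(s_p²·(1/20+1/21)) = 2.8581
t = (43.100−58.905)/2.8581 = -5.5297
df = 39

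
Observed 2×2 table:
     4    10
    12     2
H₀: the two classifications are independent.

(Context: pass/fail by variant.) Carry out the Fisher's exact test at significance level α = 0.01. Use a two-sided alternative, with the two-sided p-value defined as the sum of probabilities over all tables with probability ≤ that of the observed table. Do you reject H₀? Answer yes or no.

Margins: r₁=14, r₂=14, c₁=16, c₂=12, n=28
p_obs = C(14,4)·C(14,12)/C(28,16); sum pmf over tables with pmf ≤ p_obs
p-value (two-sided) = 0.00633
At α=0.01: p < α → reject H₀

reject H₀: yes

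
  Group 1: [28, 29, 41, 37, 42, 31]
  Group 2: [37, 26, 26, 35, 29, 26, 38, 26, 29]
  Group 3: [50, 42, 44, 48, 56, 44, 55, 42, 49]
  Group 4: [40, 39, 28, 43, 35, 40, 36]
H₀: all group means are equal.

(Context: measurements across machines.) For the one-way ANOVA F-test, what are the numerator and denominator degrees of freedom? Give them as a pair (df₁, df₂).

degrees of freedom = [3, 27]

k = 4 groups, N = 31 total
df = (k−1, N−k) = (4−1, 31−4) = (3, 27)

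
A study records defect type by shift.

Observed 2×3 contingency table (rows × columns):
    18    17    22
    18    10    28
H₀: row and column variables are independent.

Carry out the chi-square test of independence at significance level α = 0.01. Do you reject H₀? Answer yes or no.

Row totals [57, 56], col totals [36, 27, 50], n=113
χ² = (18−18.16)²/18.16 + (17−13.62)²/13.62 + (22−25.22)²/25.22 + (18−17.84)²/17.84 + (10−13.38)²/13.38 + (28−24.78)²/24.78 = 2.5262
df = 2
p-value (upper-tail) = 0.28278
At α=0.01: p ≥ α → fail to reject H₀

reject H₀: no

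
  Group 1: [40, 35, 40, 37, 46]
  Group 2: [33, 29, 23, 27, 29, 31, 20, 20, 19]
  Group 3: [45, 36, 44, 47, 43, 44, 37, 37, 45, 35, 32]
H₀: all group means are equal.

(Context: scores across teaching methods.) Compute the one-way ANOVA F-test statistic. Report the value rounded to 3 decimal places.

test statistic = 24.256

Group means [39.60, 25.67, 40.45], grand mean 34.960
SSB = Σnᵢ(x̄ᵢ−x̄)² = 1217.033; SSW = ΣΣ(x−x̄ᵢ)² = 551.927
MSB = 1217.033/2 = 608.5164; MSW = 551.927/22 = 25.0876
F = MSB/MSW = 24.2557
df = (2, 22)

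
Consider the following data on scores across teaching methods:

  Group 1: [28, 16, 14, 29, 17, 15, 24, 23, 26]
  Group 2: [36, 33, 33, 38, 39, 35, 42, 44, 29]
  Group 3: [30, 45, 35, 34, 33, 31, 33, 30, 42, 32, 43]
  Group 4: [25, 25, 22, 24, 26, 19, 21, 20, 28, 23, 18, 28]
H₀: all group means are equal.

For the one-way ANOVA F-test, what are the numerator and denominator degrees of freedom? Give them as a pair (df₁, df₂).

k = 4 groups, N = 41 total
df = (k−1, N−k) = (4−1, 41−4) = (3, 37)

degrees of freedom = [3, 37]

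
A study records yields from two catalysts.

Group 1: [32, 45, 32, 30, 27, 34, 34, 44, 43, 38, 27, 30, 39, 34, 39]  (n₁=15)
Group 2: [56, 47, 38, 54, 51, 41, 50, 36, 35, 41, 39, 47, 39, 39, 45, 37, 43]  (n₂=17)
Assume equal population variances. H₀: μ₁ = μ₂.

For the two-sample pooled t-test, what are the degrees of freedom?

degrees of freedom = 30

df = n₁ + n₂ − 2 = 15 + 17 − 2 = 30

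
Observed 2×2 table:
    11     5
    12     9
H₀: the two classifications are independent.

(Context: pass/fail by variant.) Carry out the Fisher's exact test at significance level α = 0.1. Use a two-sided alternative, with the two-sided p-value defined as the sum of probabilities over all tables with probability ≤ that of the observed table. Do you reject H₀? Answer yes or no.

Margins: r₁=16, r₂=21, c₁=23, c₂=14, n=37
p_obs = C(16,11)·C(21,12)/C(37,23); sum pmf over tables with pmf ≤ p_obs
p-value (two-sided) = 0.51535
At α=0.1: p ≥ α → fail to reject H₀

reject H₀: no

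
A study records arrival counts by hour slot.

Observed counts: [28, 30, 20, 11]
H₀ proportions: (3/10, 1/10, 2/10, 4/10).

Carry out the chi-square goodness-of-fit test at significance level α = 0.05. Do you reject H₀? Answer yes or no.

reject H₀: yes

n = 89; E_i = n·p_i = [26.70, 8.90, 17.80, 35.60]
χ² = (28−26.70)²/26.70 + (30−8.90)²/8.90 + (20−17.80)²/17.80 + (11−35.60)²/35.60 = 67.3577
df = 3
p-value (upper-tail) = 0.00000
At α=0.05: p < α → reject H₀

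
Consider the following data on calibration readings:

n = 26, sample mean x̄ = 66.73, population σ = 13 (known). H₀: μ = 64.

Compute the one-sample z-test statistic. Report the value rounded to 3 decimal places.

SE = σ/√n = 13/√26 = 2.5495
z = (x̄−μ₀)/SE = (66.73−64)/2.5495 = 1.0708

test statistic = 1.071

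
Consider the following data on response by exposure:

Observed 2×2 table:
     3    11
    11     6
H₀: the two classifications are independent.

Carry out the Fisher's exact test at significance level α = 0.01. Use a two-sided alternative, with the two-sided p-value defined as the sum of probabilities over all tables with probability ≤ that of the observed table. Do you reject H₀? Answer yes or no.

Margins: r₁=14, r₂=17, c₁=14, c₂=17, n=31
p_obs = C(14,3)·C(17,11)/C(31,14); sum pmf over tables with pmf ≤ p_obs
p-value (two-sided) = 0.02920
At α=0.01: p ≥ α → fail to reject H₀

reject H₀: no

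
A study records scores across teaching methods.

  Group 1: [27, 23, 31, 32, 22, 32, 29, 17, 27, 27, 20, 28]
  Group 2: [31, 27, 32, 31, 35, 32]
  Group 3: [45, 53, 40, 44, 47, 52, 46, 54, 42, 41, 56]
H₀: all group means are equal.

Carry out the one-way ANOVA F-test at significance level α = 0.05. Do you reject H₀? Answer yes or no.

Group means [26.25, 31.33, 47.27], grand mean 35.276
SSB = Σnᵢ(x̄ᵢ−x̄)² = 2654.028; SSW = ΣΣ(x−x̄ᵢ)² = 601.765
MSB = 2654.028/2 = 1327.0140; MSW = 601.765/26 = 23.1448
F = MSB/MSW = 57.3353
df = (2, 26)
p-value (upper-tail) = 0.00000
At α=0.05: p < α → reject H₀

reject H₀: yes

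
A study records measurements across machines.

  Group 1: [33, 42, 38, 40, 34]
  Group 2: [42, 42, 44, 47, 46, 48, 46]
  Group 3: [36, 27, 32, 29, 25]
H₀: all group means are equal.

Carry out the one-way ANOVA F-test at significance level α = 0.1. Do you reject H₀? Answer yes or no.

Group means [37.40, 45.00, 29.80], grand mean 38.294
SSB = Σnᵢ(x̄ᵢ−x̄)² = 679.529; SSW = ΣΣ(x−x̄ᵢ)² = 168.000
MSB = 679.529/2 = 339.7647; MSW = 168.000/14 = 12.0000
F = MSB/MSW = 28.3137
df = (2, 14)
p-value (upper-tail) = 0.00001
At α=0.1: p < α → reject H₀

reject H₀: yes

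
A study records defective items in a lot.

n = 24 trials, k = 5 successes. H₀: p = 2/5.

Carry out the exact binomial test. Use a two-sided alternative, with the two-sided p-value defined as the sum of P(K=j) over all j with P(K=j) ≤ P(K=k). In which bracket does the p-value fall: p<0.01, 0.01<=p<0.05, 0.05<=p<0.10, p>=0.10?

Exact binomial: n=24, k=5, p₀=2/5=0.4000
P(X=j) = C(n,j)·p₀^j·(1−p₀)^(n−j); p = Σ P(X=j) over j with P(X=j) ≤ P(X=5)
p-value (two-sided) = 0.06163
→ bracket: 0.05<=p<0.10

p-value bracket: 0.05<=p<0.10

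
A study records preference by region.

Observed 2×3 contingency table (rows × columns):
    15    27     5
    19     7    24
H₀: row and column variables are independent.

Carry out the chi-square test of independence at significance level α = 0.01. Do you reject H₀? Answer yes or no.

Row totals [47, 50], col totals [34, 34, 29], n=97
χ² = (15−16.47)²/16.47 + (27−16.47)²/16.47 + (5−14.05)²/14.05 + (19−17.53)²/17.53 + (7−17.53)²/17.53 + (24−14.95)²/14.95 = 24.6143
df = 2
p-value (upper-tail) = 0.00000
At α=0.01: p < α → reject H₀

reject H₀: yes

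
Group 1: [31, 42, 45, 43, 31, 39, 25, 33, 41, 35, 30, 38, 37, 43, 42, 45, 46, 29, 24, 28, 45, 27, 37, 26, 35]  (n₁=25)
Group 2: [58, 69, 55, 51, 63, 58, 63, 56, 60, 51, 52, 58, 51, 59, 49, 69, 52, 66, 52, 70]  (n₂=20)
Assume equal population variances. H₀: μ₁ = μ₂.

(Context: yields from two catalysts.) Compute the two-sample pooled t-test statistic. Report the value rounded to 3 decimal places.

x̄₁=35.880, s₁=7.096, n₁=25
x̄₂=58.100, s₂=6.703, n₂=20
s_p² = [24·7.096² + 19·6.703²]/43 = 47.9637
SE = √(s_p²·(1/25+1/20)) = 2.0777
t = (35.880−58.100)/2.0777 = -10.6946
df = 43

test statistic = -10.695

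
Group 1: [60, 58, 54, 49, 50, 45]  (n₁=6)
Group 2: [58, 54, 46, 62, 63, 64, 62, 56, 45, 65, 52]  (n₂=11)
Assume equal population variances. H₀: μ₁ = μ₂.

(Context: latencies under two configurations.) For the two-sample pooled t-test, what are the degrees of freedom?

degrees of freedom = 15

df = n₁ + n₂ − 2 = 6 + 11 − 2 = 15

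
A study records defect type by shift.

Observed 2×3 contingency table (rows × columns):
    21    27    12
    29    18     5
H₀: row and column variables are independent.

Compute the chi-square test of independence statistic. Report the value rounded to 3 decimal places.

test statistic = 5.419

Row totals [60, 52], col totals [50, 45, 17], n=112
χ² = (21−26.79)²/26.79 + (27−24.11)²/24.11 + (12−9.11)²/9.11 + (29−23.21)²/23.21 + (18−20.89)²/20.89 + (5−7.89)²/7.89 = 5.4186
df = 2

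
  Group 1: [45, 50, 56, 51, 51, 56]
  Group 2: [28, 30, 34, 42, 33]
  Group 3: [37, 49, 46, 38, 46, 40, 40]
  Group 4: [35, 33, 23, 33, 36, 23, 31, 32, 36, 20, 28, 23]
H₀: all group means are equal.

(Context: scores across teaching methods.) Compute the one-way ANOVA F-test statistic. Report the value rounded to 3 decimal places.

test statistic = 27.409

Group means [51.50, 33.40, 42.29, 29.42], grand mean 37.500
SSB = Σnᵢ(x̄ᵢ−x̄)² = 2204.455; SSW = ΣΣ(x−x̄ᵢ)² = 697.045
MSB = 2204.455/3 = 734.8183; MSW = 697.045/26 = 26.8094
F = MSB/MSW = 27.4089
df = (3, 26)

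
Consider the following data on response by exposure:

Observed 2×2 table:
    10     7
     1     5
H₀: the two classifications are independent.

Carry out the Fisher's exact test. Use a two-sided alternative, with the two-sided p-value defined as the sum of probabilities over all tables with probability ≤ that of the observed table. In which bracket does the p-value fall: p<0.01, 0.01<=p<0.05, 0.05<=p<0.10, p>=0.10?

Margins: r₁=17, r₂=6, c₁=11, c₂=12, n=23
p_obs = C(17,10)·C(6,1)/C(23,11); sum pmf over tables with pmf ≤ p_obs
p-value (two-sided) = 0.15495
→ bracket: p>=0.10

p-value bracket: p>=0.10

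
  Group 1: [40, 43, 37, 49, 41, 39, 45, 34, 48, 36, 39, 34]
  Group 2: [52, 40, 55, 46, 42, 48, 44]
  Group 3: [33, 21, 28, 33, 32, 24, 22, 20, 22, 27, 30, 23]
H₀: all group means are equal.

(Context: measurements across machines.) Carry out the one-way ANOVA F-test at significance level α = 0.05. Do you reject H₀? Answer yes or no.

reject H₀: yes

Group means [40.42, 46.71, 26.25], grand mean 36.355
SSB = Σnᵢ(x̄ᵢ−x̄)² = 2174.502; SSW = ΣΣ(x−x̄ᵢ)² = 710.595
MSB = 2174.502/2 = 1087.2508; MSW = 710.595/28 = 25.3784
F = MSB/MSW = 42.8416
df = (2, 28)
p-value (upper-tail) = 0.00000
At α=0.05: p < α → reject H₀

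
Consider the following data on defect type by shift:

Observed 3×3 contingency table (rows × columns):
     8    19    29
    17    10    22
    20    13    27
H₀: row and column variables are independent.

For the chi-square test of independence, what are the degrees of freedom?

df = (r−1)(c−1) = (3−1)·(3−1) = 4

degrees of freedom = 4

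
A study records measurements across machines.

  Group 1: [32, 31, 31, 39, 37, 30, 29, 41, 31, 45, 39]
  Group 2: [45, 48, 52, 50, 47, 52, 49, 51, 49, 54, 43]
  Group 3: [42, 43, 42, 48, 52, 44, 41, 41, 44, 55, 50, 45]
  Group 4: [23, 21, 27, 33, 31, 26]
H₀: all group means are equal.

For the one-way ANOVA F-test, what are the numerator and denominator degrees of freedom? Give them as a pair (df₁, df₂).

degrees of freedom = [3, 36]

k = 4 groups, N = 40 total
df = (k−1, N−k) = (4−1, 40−4) = (3, 36)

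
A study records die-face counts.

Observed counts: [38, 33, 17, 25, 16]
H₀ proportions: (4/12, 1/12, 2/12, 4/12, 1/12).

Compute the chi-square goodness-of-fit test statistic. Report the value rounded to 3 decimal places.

test statistic = 57.674

n = 129; E_i = n·p_i = [43.00, 10.75, 21.50, 43.00, 10.75]
χ² = (38−43.00)²/43.00 + (33−10.75)²/10.75 + (17−21.50)²/21.50 + (25−43.00)²/43.00 + (16−10.75)²/10.75 = 57.6744
df = 4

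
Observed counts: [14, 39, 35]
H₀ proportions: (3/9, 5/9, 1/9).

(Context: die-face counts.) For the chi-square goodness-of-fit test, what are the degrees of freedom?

degrees of freedom = 2

df = k − 1 = 3 − 1 = 2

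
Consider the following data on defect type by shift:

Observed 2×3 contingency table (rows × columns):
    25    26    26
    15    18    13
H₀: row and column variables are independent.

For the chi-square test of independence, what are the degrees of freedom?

degrees of freedom = 2

df = (r−1)(c−1) = (2−1)·(3−1) = 2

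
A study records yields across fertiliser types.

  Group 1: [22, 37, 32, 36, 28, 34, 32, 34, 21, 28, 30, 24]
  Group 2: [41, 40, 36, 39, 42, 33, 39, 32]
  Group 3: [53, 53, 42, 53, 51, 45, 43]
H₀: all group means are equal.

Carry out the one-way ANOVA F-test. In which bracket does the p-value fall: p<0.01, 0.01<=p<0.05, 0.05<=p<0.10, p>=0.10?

p-value bracket: p<0.01

Group means [29.83, 37.75, 48.57], grand mean 37.037
SSB = Σnᵢ(x̄ᵢ−x̄)² = 1558.082; SSW = ΣΣ(x−x̄ᵢ)² = 560.881
MSB = 1558.082/2 = 779.0410; MSW = 560.881/24 = 23.3700
F = MSB/MSW = 33.3350
df = (2, 24)
p-value (upper-tail) = 0.00000
→ bracket: p<0.01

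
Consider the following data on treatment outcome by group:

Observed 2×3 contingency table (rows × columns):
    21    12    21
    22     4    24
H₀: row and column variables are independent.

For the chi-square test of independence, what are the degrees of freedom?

df = (r−1)(c−1) = (2−1)·(3−1) = 2

degrees of freedom = 2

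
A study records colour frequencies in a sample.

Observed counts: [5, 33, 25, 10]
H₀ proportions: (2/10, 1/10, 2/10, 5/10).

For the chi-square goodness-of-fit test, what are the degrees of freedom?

degrees of freedom = 3

df = k − 1 = 4 − 1 = 3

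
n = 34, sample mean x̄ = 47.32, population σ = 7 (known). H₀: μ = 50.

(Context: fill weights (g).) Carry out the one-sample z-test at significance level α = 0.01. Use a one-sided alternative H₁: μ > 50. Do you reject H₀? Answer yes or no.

SE = σ/√n = 7/√34 = 1.2005
z = (x̄−μ₀)/SE = (47.32−50)/1.2005 = -2.2324
p-value (one-sided, H₁ greater) = 0.98721
At α=0.01: p ≥ α → fail to reject H₀

reject H₀: no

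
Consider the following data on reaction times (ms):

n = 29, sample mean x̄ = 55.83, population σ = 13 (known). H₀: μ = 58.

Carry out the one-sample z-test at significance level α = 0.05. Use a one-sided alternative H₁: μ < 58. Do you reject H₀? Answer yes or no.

SE = σ/√n = 13/√29 = 2.4140
z = (x̄−μ₀)/SE = (55.83−58)/2.4140 = -0.8989
p-value (one-sided, H₁ less) = 0.18435
At α=0.05: p ≥ α → fail to reject H₀

reject H₀: no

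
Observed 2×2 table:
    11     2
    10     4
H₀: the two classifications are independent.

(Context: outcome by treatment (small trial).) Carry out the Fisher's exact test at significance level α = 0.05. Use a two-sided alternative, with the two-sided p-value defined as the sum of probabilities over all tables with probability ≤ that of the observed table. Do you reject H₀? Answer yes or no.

Margins: r₁=13, r₂=14, c₁=21, c₂=6, n=27
p_obs = C(13,11)·C(14,10)/C(27,21); sum pmf over tables with pmf ≤ p_obs
p-value (two-sided) = 0.64831
At α=0.05: p ≥ α → fail to reject H₀

reject H₀: no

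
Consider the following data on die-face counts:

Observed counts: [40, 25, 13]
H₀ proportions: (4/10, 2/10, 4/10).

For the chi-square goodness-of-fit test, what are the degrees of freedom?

degrees of freedom = 2

df = k − 1 = 3 − 1 = 2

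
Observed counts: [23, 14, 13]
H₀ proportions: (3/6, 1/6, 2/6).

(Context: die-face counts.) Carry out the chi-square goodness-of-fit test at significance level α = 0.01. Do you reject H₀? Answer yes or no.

reject H₀: no

n = 50; E_i = n·p_i = [25.00, 8.33, 16.67]
χ² = (23−25.00)²/25.00 + (14−8.33)²/8.33 + (13−16.67)²/16.67 = 4.8200
df = 2
p-value (upper-tail) = 0.08982
At α=0.01: p ≥ α → fail to reject H₀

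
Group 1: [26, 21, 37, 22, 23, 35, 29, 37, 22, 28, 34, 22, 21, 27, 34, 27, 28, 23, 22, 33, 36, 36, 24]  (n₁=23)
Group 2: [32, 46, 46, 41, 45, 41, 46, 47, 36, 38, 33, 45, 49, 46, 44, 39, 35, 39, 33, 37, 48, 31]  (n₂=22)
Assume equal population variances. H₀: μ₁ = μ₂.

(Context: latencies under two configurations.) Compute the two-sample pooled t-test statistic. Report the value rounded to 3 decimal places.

test statistic = -7.319

x̄₁=28.130, s₁=5.841, n₁=23
x̄₂=40.773, s₂=5.740, n₂=22
s_p² = [22·5.841² + 21·5.740²]/43 = 33.5459
SE = √(s_p²·(1/23+1/22)) = 1.7272
t = (28.130−40.773)/1.7272 = -7.3194
df = 43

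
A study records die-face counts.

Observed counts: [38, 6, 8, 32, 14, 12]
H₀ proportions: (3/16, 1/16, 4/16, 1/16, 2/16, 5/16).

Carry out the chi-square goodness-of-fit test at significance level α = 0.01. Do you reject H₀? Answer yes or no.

n = 110; E_i = n·p_i = [20.62, 6.88, 27.50, 6.88, 13.75, 34.38]
χ² = (38−20.62)²/20.62 + (6−6.88)²/6.88 + (8−27.50)²/27.50 + (32−6.88)²/6.88 + (14−13.75)²/13.75 + (12−34.38)²/34.38 = 134.9648
df = 5
p-value (upper-tail) = 0.00000
At α=0.01: p < α → reject H₀

reject H₀: yes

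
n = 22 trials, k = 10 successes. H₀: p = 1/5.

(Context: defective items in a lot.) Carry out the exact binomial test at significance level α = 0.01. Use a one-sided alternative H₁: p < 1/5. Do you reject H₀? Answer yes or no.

Exact binomial: n=22, k=10, p₀=1/5=0.2000
P(X≤10) from Σ C(n,i)·p₀^i·(1−p₀)^(n−i)
p-value (one-sided, H₁ less) = 0.99841
At α=0.01: p ≥ α → fail to reject H₀

reject H₀: no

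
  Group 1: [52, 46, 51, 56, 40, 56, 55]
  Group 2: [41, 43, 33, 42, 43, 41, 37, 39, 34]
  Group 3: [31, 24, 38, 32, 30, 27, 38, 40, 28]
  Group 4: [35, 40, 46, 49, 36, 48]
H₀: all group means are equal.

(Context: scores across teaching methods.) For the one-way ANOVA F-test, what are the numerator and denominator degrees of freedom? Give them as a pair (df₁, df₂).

k = 4 groups, N = 31 total
df = (k−1, N−k) = (4−1, 31−4) = (3, 27)

degrees of freedom = [3, 27]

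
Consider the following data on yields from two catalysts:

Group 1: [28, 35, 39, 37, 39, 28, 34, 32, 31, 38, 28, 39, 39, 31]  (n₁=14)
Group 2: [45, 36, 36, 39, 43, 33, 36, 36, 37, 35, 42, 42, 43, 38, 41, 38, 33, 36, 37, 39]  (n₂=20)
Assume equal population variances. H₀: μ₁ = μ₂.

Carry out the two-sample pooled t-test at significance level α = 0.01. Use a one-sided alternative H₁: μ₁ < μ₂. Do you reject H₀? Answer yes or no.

x̄₁=34.143, s₁=4.435, n₁=14
x̄₂=38.250, s₂=3.416, n₂=20
s_p² = [13·4.435² + 19·3.416²]/32 = 14.9208
SE = √(s_p²·(1/14+1/20)) = 1.3460
t = (34.143−38.250)/1.3460 = -3.0513
df = 32
p-value (one-sided, H₁ less) = 0.00228
At α=0.01: p < α → reject H₀

reject H₀: yes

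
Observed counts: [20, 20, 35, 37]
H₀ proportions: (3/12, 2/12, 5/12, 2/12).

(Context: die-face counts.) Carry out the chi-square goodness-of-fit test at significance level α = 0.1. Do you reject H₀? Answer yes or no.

reject H₀: yes

n = 112; E_i = n·p_i = [28.00, 18.67, 46.67, 18.67]
χ² = (20−28.00)²/28.00 + (20−18.67)²/18.67 + (35−46.67)²/46.67 + (37−18.67)²/18.67 = 23.3036
df = 3
p-value (upper-tail) = 0.00003
At α=0.1: p < α → reject H₀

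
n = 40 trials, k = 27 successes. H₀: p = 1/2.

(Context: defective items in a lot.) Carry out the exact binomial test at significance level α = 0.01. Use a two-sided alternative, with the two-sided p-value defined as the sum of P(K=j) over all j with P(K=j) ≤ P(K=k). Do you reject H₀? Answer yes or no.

Exact binomial: n=40, k=27, p₀=1/2=0.5000
P(X=j) = C(n,j)·p₀^j·(1−p₀)^(n−j); p = Σ P(X=j) over j with P(X=j) ≤ P(X=27)
p-value (two-sided) = 0.03848
At α=0.01: p ≥ α → fail to reject H₀

reject H₀: no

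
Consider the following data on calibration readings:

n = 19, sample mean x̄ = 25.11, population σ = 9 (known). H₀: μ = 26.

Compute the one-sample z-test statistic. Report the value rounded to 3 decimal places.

test statistic = -0.431

SE = σ/√n = 9/√19 = 2.0647
z = (x̄−μ₀)/SE = (25.11−26)/2.0647 = -0.4310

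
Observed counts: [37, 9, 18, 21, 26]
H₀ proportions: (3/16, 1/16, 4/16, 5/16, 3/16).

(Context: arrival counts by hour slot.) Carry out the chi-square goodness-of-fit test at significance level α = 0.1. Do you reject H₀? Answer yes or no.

n = 111; E_i = n·p_i = [20.81, 6.94, 27.75, 34.69, 20.81]
χ² = (37−20.81)²/20.81 + (9−6.94)²/6.94 + (18−27.75)²/27.75 + (21−34.69)²/34.69 + (26−20.81)²/20.81 = 23.3231
df = 4
p-value (upper-tail) = 0.00011
At α=0.1: p < α → reject H₀

reject H₀: yes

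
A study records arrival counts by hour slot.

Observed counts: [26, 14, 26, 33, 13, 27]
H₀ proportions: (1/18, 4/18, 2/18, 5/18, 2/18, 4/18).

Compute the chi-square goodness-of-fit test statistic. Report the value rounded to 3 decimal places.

test statistic = 61.402

n = 139; E_i = n·p_i = [7.72, 30.89, 15.44, 38.61, 15.44, 30.89]
χ² = (26−7.72)²/7.72 + (14−30.89)²/30.89 + (26−15.44)²/15.44 + (33−38.61)²/38.61 + (13−15.44)²/15.44 + (27−30.89)²/30.89 = 61.4022
df = 5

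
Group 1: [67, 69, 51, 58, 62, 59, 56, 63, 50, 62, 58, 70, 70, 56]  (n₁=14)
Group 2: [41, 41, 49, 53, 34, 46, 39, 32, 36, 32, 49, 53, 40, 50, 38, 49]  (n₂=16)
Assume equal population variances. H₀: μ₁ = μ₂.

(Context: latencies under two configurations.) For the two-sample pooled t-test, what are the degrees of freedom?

df = n₁ + n₂ − 2 = 14 + 16 − 2 = 28

degrees of freedom = 28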